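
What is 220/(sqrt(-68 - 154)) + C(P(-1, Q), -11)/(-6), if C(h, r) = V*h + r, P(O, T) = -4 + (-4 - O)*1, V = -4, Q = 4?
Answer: -17/6 - 110*I*sqrt(222)/111 ≈ -2.8333 - 14.765*I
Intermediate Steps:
P(O, T) = -8 - O (P(O, T) = -4 + (-4 - O) = -8 - O)
C(h, r) = r - 4*h (C(h, r) = -4*h + r = r - 4*h)
220/(sqrt(-68 - 154)) + C(P(-1, Q), -11)/(-6) = 220/(sqrt(-68 - 154)) + (-11 - 4*(-8 - 1*(-1)))/(-6) = 220/(sqrt(-222)) + (-11 - 4*(-8 + 1))*(-1/6) = 220/((I*sqrt(222))) + (-11 - 4*(-7))*(-1/6) = 220*(-I*sqrt(222)/222) + (-11 + 28)*(-1/6) = -110*I*sqrt(222)/111 + 17*(-1/6) = -110*I*sqrt(222)/111 - 17/6 = -17/6 - 110*I*sqrt(222)/111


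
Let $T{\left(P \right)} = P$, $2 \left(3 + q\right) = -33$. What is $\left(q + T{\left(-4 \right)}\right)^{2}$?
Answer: $\frac{2209}{4} \approx 552.25$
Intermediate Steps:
$q = - \frac{39}{2}$ ($q = -3 + \frac{1}{2} \left(-33\right) = -3 - \frac{33}{2} = - \frac{39}{2} \approx -19.5$)
$\left(q + T{\left(-4 \right)}\right)^{2} = \left(- \frac{39}{2} - 4\right)^{2} = \left(- \frac{47}{2}\right)^{2} = \frac{2209}{4}$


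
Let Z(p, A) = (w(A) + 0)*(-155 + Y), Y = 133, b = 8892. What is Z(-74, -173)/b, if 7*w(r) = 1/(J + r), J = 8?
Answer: 1/466830 ≈ 2.1421e-6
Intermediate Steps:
w(r) = 1/(7*(8 + r))
Z(p, A) = -22/(7*(8 + A)) (Z(p, A) = (1/(7*(8 + A)) + 0)*(-155 + 133) = (1/(7*(8 + A)))*(-22) = -22/(7*(8 + A)))
Z(-74, -173)/b = -22/(56 + 7*(-173))/8892 = -22/(56 - 1211)*(1/8892) = -22/(-1155)*(1/8892) = -22*(-1/1155)*(1/8892) = (2/105)*(1/8892) = 1/466830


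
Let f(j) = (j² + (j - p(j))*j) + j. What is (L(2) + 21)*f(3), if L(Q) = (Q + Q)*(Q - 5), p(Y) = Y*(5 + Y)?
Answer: -459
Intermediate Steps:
L(Q) = 2*Q*(-5 + Q) (L(Q) = (2*Q)*(-5 + Q) = 2*Q*(-5 + Q))
f(j) = j + j² + j*(j - j*(5 + j)) (f(j) = (j² + (j - j*(5 + j))*j) + j = (j² + j*(j - j*(5 + j))) + j = j + j² + j*(j - j*(5 + j)))
(L(2) + 21)*f(3) = (2*2*(-5 + 2) + 21)*(3*(1 - 1*3² - 3*3)) = (2*2*(-3) + 21)*(3*(1 - 1*9 - 9)) = (-12 + 21)*(3*(1 - 9 - 9)) = 9*(3*(-17)) = 9*(-51) = -459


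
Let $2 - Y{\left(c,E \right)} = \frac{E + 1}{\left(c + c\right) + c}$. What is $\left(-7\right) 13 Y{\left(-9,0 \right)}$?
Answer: $- \frac{5005}{27} \approx -185.37$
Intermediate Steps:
$Y{\left(c,E \right)} = 2 - \frac{1 + E}{3 c}$ ($Y{\left(c,E \right)} = 2 - \frac{E + 1}{\left(c + c\right) + c} = 2 - \frac{1 + E}{2 c + c} = 2 - \frac{1 + E}{3 c}$)
$\left(-7\right) 13 Y{\left(-9,0 \right)} = \left(-7\right) 13 \frac{-1 - 0 + 6 \left(-9\right)}{3 \left(-9\right)} = - 91 \cdot \frac{1}{3} \left(- \frac{1}{9}\right) \left(-1 + 0 - 54\right) = - 91 \cdot \frac{1}{3} \left(- \frac{1}{9}\right) \left(-55\right) = \left(-91\right) \frac{55}{27} = - \frac{5005}{27}$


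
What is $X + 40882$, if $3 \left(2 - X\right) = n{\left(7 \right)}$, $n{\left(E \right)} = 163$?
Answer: $\frac{122489}{3} \approx 40830.0$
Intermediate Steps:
$X = - \frac{157}{3}$ ($X = 2 - \frac{163}{3} = - \frac{157}{3} \approx -52.333$)
$X + 40882 = - \frac{157}{3} + 40882 = \frac{122489}{3}$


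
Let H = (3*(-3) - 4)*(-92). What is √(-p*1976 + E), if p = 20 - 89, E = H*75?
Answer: 6*√6279 ≈ 475.44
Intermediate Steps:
H = 1196 (H = (-9 - 4)*(-92) = -13*(-92) = 1196)
E = 89700 (E = 1196*75 = 89700)
p = -69
√(-p*1976 + E) = √(-1*(-69)*1976 + 89700) = √(69*1976 + 89700) = √(136344 + 89700) = √226044 = 6*√6279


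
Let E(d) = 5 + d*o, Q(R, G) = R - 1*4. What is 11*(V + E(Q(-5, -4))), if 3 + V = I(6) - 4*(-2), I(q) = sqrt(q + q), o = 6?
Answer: -484 + 22*sqrt(3) ≈ -445.90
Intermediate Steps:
I(q) = sqrt(2)*sqrt(q) (I(q) = sqrt(2*q) = sqrt(2)*sqrt(q))
Q(R, G) = -4 + R (Q(R, G) = R - 4 = -4 + R)
V = 5 + 2*sqrt(3) (V = -3 + (sqrt(2)*sqrt(6) - 4*(-2)) = -3 + (2*sqrt(3) + 8) = -3 + (8 + 2*sqrt(3)) = 5 + 2*sqrt(3) ≈ 8.4641)
E(d) = 5 + 6*d (E(d) = 5 + d*6 = 5 + 6*d)
11*(V + E(Q(-5, -4))) = 11*((5 + 2*sqrt(3)) + (5 + 6*(-4 - 5))) = 11*((5 + 2*sqrt(3)) + (5 + 6*(-9))) = 11*((5 + 2*sqrt(3)) + (5 - 54)) = 11*((5 + 2*sqrt(3)) - 49) = 11*(-44 + 2*sqrt(3)) = -484 + 22*sqrt(3)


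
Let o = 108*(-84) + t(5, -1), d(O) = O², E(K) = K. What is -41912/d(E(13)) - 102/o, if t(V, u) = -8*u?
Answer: -1123885/4532 ≈ -247.99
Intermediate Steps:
o = -9064 (o = 108*(-84) - 8*(-1) = -9072 + 8 = -9064)
-41912/d(E(13)) - 102/o = -41912/(13²) - 102/(-9064) = -41912/169 - 102*(-1/9064) = -41912*1/169 + 51/4532 = -248 + 51/4532 = -1123885/4532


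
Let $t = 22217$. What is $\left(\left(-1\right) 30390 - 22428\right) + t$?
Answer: $-30601$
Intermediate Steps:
$\left(\left(-1\right) 30390 - 22428\right) + t = \left(\left(-1\right) 30390 - 22428\right) + 22217 = \left(-30390 - 22428\right) + 22217 = -52818 + 22217 = -30601$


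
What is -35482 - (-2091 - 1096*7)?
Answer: -25719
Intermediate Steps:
-35482 - (-2091 - 1096*7) = -35482 - (-2091 - 1*7672) = -35482 - (-2091 - 7672) = -35482 - 1*(-9763) = -35482 + 9763 = -25719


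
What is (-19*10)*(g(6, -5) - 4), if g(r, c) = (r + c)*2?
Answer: 380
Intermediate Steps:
g(r, c) = 2*c + 2*r (g(r, c) = (c + r)*2 = 2*c + 2*r)
(-19*10)*(g(6, -5) - 4) = (-19*10)*((2*(-5) + 2*6) - 4) = -190*((-10 + 12) - 4) = -190*(2 - 4) = -190*(-2) = 380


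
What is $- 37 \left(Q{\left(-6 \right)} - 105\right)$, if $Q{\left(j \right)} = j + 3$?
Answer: $3996$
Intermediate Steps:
$Q{\left(j \right)} = 3 + j$
$- 37 \left(Q{\left(-6 \right)} - 105\right) = - 37 \left(\left(3 - 6\right) - 105\right) = - 37 \left(-3 - 105\right) = \left(-37\right) \left(-108\right) = 3996$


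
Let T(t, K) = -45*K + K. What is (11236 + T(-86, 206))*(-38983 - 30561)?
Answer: -151049568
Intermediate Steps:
T(t, K) = -44*K
(11236 + T(-86, 206))*(-38983 - 30561) = (11236 - 44*206)*(-38983 - 30561) = (11236 - 9064)*(-69544) = 2172*(-69544) = -151049568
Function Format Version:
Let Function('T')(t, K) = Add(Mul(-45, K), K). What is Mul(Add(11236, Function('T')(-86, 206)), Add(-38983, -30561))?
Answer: -151049568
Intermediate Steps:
Function('T')(t, K) = Mul(-44, K)
Mul(Add(11236, Function('T')(-86, 206)), Add(-38983, -30561)) = Mul(Add(11236, Mul(-44, 206)), Add(-38983, -30561)) = Mul(Add(11236, -9064), -69544) = Mul(2172, -69544) = -151049568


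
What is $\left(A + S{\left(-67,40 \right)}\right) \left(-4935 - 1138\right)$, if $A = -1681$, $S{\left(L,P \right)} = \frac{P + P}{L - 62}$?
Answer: $\frac{1317409817}{129} \approx 1.0212 \cdot 10^{7}$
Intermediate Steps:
$S{\left(L,P \right)} = \frac{2 P}{-62 + L}$
$\left(A + S{\left(-67,40 \right)}\right) \left(-4935 - 1138\right) = \left(-1681 + 2 \cdot 40 \frac{1}{-62 - 67}\right) \left(-4935 - 1138\right) = \left(-1681 + 2 \cdot 40 \frac{1}{-129}\right) \left(-6073\right) = \left(-1681 + 2 \cdot 40 \left(- \frac{1}{129}\right)\right) \left(-6073\right) = \left(-1681 - \frac{80}{129}\right) \left(-6073\right) = \left(- \frac{216929}{129}\right) \left(-6073\right) = \frac{1317409817}{129}$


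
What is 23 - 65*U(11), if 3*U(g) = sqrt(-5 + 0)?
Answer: 23 - 65*I*sqrt(5)/3 ≈ 23.0 - 48.448*I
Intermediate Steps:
U(g) = I*sqrt(5)/3 (U(g) = sqrt(-5 + 0)/3 = sqrt(-5)/3 = (I*sqrt(5))/3 = I*sqrt(5)/3)
23 - 65*U(11) = 23 - 65*I*sqrt(5)/3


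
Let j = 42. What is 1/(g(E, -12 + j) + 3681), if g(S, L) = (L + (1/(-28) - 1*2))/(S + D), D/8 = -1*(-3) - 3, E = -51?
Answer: 476/1751895 ≈ 0.00027171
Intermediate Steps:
D = 0 (D = 8*(-1*(-3) - 3) = 8*(3 - 3) = 8*0 = 0)
g(S, L) = (-57/28 + L)/S (g(S, L) = (L + (1/(-28) - 1*2))/(S + 0) = (L + (-1/28 - 2))/S = (L - 57/28)/S = (-57/28 + L)/S)
1/(g(E, -12 + j) + 3681) = 1/((-57/28 + (-12 + 42))/(-51) + 3681) = 1/(-(-57/28 + 30)/51 + 3681) = 1/(-1/51*783/28 + 3681) = 1/(-261/476 + 3681) = 1/(1751895/476) = 476/1751895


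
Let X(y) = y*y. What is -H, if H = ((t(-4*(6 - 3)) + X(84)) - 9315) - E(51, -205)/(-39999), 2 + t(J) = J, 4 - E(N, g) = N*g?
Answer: 90907268/39999 ≈ 2272.7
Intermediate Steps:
E(N, g) = 4 - N*g
t(J) = -2 + J
X(y) = y²
H = -90907268/39999 (H = (((-2 - 4*(6 - 3)) + 84²) - 9315) - (4 - 1*51*(-205))/(-39999) = (((-2 - 4*3) + 7056) - 9315) - (4 + 10455)*(-1)/39999 = (((-2 - 12) + 7056) - 9315) - 10459*(-1)/39999 = ((-14 + 7056) - 9315) - 1*(-10459/39999) = (7042 - 9315) + 10459/39999 = -2273 + 10459/39999 = -90907268/39999 ≈ -2272.7)
-H = -1*(-90907268/39999) = 90907268/39999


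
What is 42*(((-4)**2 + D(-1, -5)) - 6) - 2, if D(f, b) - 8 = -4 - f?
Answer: 628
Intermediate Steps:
D(f, b) = 4 - f (D(f, b) = 8 + (-4 - f) = 4 - f)
42*(((-4)**2 + D(-1, -5)) - 6) - 2 = 42*(((-4)**2 + (4 - 1*(-1))) - 6) - 2 = 42*((16 + (4 + 1)) - 6) - 2 = 42*((16 + 5) - 6) - 2 = 42*(21 - 6) - 2 = 42*15 - 2 = 630 - 2 = 628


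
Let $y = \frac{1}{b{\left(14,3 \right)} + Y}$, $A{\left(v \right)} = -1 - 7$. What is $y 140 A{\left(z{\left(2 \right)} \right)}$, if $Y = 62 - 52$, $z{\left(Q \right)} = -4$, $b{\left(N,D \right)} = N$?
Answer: $- \frac{140}{3} \approx -46.667$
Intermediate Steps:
$Y = 10$ ($Y = 62 - 52 = 10$)
$A{\left(v \right)} = -8$ ($A{\left(v \right)} = -1 - 7 = -8$)
$y = \frac{1}{24}$ ($y = \frac{1}{14 + 10} = \frac{1}{24} \approx 0.041667$)
$y 140 A{\left(z{\left(2 \right)} \right)} = \frac{1}{24} \cdot 140 \left(-8\right) = \frac{35}{6} \left(-8\right) = - \frac{140}{3}$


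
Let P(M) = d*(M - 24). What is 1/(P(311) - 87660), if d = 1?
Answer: -1/87373 ≈ -1.1445e-5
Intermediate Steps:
P(M) = -24 + M (P(M) = 1*(M - 24) = 1*(-24 + M) = -24 + M)
1/(P(311) - 87660) = 1/((-24 + 311) - 87660) = 1/(287 - 87660) = 1/(-87373) = -1/87373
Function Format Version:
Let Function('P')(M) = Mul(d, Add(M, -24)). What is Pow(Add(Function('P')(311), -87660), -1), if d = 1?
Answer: Rational(-1, 87373) ≈ -1.1445e-5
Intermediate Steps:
Function('P')(M) = Add(-24, M) (Function('P')(M) = Mul(1, Add(M, -24)) = Mul(1, Add(-24, M)) = Add(-24, M))
Pow(Add(Function('P')(311), -87660), -1) = Pow(Add(Add(-24, 311), -87660), -1) = Pow(Add(287, -87660), -1) = Pow(-87373, -1) = Rational(-1, 87373)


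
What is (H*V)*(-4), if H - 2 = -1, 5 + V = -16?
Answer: 84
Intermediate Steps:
V = -21 (V = -5 - 16 = -21)
H = 1 (H = 2 - 1 = 1)
(H*V)*(-4) = (1*(-21))*(-4) = -21*(-4) = 84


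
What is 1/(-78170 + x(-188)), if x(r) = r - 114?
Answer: -1/78472 ≈ -1.2743e-5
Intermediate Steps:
x(r) = -114 + r
1/(-78170 + x(-188)) = 1/(-78170 + (-114 - 188)) = 1/(-78170 - 302) = 1/(-78472) = -1/78472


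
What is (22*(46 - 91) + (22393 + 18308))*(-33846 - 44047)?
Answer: -3093208923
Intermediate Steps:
(22*(46 - 91) + (22393 + 18308))*(-33846 - 44047) = (22*(-45) + 40701)*(-77893) = (-990 + 40701)*(-77893) = 39711*(-77893) = -3093208923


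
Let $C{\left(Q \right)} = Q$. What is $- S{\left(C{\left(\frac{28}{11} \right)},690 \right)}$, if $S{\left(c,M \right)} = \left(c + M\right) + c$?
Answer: $- \frac{7646}{11} \approx -695.09$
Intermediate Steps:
$S{\left(c,M \right)} = M + 2 c$ ($S{\left(c,M \right)} = \left(M + c\right) + c = M + 2 c$)
$- S{\left(C{\left(\frac{28}{11} \right)},690 \right)} = - (690 + 2 \cdot \frac{28}{11}) = - (690 + \frac{56}{11}) = \left(-1\right) \frac{7646}{11} = - \frac{7646}{11}$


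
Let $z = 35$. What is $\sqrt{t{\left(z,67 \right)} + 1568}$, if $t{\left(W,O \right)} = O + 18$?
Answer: $\sqrt{1653} \approx 40.657$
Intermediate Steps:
$t{\left(W,O \right)} = 18 + O$
$\sqrt{t{\left(z,67 \right)} + 1568} = \sqrt{\left(18 + 67\right) + 1568} = \sqrt{85 + 1568} = \sqrt{1653}$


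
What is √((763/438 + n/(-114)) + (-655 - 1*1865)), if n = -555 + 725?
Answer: I*√174506955666/8322 ≈ 50.197*I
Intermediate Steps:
n = 170
√((763/438 + n/(-114)) + (-655 - 1*1865)) = √((763/438 + 170/(-114)) + (-655 - 1*1865)) = √((763*(1/438) + 170*(-1/114)) + (-655 - 1865)) = √((763/438 - 85/57) - 2520) = √(2087/8322 - 2520) = √(-20969353/8322) = I*√174506955666/8322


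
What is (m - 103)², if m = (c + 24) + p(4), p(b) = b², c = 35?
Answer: 784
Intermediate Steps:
m = 75 (m = (35 + 24) + 4² = 59 + 16 = 75)
(m - 103)² = (75 - 103)² = (-28)² = 784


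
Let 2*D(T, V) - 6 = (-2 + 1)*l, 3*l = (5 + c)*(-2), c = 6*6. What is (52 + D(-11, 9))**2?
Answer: 42436/9 ≈ 4715.1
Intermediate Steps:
c = 36
l = -82/3 (l = ((5 + 36)*(-2))/3 = (41*(-2))/3 = (1/3)*(-82) = -82/3 ≈ -27.333)
D(T, V) = 50/3 (D(T, V) = 3 + ((-2 + 1)*(-82/3))/2 = 3 + (-1*(-82/3))/2 = 3 + (1/2)*(82/3) = 3 + 41/3 = 50/3)
(52 + D(-11, 9))**2 = (52 + 50/3)**2 = (206/3)**2 = 42436/9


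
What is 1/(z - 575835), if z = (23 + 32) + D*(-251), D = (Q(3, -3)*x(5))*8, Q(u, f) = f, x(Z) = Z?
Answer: -1/545660 ≈ -1.8326e-6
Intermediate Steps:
D = -120 (D = -3*5*8 = -15*8 = -120)
z = 30175 (z = (23 + 32) - 120*(-251) = 55 + 30120 = 30175)
1/(z - 575835) = 1/(30175 - 575835) = 1/(-545660) = -1/545660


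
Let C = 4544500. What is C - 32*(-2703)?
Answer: 4630996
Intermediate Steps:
C - 32*(-2703) = 4544500 - 32*(-2703) = 4544500 - 1*(-86496) = 4544500 + 86496 = 4630996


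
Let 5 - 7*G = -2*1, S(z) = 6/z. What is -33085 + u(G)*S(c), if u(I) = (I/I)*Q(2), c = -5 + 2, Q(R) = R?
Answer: -33089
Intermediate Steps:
c = -3
G = 1 (G = 5/7 - (-2)/7 = 5/7 - ⅐*(-2) = 5/7 + 2/7 = 1)
u(I) = 2 (u(I) = (I/I)*2 = 1*2 = 2)
-33085 + u(G)*S(c) = -33085 + 2*(6/(-3)) = -33085 + 2*(6*(-⅓)) = -33085 + 2*(-2) = -33085 - 4 = -33089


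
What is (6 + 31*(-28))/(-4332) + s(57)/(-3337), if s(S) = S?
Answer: 1314785/7227942 ≈ 0.18190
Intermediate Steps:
(6 + 31*(-28))/(-4332) + s(57)/(-3337) = (6 + 31*(-28))/(-4332) + 57/(-3337) = (6 - 868)*(-1/4332) + 57*(-1/3337) = -862*(-1/4332) - 57/3337 = 431/2166 - 57/3337 = 1314785/7227942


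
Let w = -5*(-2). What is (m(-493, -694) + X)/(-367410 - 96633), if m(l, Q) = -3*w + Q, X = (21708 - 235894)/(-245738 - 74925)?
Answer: 33135118/21257345787 ≈ 0.0015588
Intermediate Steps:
X = 30598/45809 (X = -214186/(-320663) = -214186*(-1/320663) = 30598/45809 ≈ 0.66795)
w = 10
m(l, Q) = -30 + Q (m(l, Q) = -3*10 + Q = -30 + Q)
(m(-493, -694) + X)/(-367410 - 96633) = ((-30 - 694) + 30598/45809)/(-367410 - 96633) = (-724 + 30598/45809)/(-464043) = -33135118/45809*(-1/464043) = 33135118/21257345787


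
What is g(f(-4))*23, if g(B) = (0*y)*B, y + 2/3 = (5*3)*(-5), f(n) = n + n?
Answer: 0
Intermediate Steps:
f(n) = 2*n
y = -227/3 (y = -⅔ + (5*3)*(-5) = -⅔ + 15*(-5) = -⅔ - 75 = -227/3 ≈ -75.667)
g(B) = 0 (g(B) = (0*(-227/3))*B = 0*B = 0)
g(f(-4))*23 = 0*23 = 0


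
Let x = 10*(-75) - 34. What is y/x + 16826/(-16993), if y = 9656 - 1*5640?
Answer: -5089717/832657 ≈ -6.1126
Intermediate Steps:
y = 4016 (y = 9656 - 5640 = 4016)
x = -784 (x = -750 - 34 = -784)
y/x + 16826/(-16993) = 4016/(-784) + 16826/(-16993) = 4016*(-1/784) + 16826*(-1/16993) = -251/49 - 16826/16993 = -5089717/832657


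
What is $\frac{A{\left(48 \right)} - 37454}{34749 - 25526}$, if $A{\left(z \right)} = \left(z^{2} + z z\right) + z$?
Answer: $- \frac{1426}{401} \approx -3.5561$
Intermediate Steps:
$A{\left(z \right)} = z + 2 z^{2}$ ($A{\left(z \right)} = \left(z^{2} + z^{2}\right) + z = 2 z^{2} + z = z + 2 z^{2}$)
$\frac{A{\left(48 \right)} - 37454}{34749 - 25526} = \frac{48 \left(1 + 2 \cdot 48\right) - 37454}{34749 - 25526} = \frac{48 \left(1 + 96\right) - 37454}{9223} = \left(48 \cdot 97 - 37454\right) \frac{1}{9223} = \left(4656 - 37454\right) \frac{1}{9223} = \left(-32798\right) \frac{1}{9223} = - \frac{1426}{401}$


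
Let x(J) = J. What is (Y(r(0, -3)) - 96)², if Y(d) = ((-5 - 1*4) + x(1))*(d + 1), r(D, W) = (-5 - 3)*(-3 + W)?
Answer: 238144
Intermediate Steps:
r(D, W) = 24 - 8*W (r(D, W) = -8*(-3 + W) = 24 - 8*W)
Y(d) = -8 - 8*d (Y(d) = ((-5 - 1*4) + 1)*(d + 1) = ((-5 - 4) + 1)*(1 + d) = (-9 + 1)*(1 + d) = -8*(1 + d) = -8 - 8*d)
(Y(r(0, -3)) - 96)² = ((-8 - 8*(24 - 8*(-3))) - 96)² = ((-8 - 8*(24 + 24)) - 96)² = ((-8 - 8*48) - 96)² = ((-8 - 384) - 96)² = (-392 - 96)² = (-488)² = 238144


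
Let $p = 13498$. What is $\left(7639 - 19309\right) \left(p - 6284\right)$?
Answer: $-84187380$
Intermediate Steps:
$\left(7639 - 19309\right) \left(p - 6284\right) = \left(7639 - 19309\right) \left(13498 - 6284\right) = - 11670 \left(13498 + \left(-20733 + 14449\right)\right) = - 11670 \left(13498 - 6284\right) = \left(-11670\right) 7214 = -84187380$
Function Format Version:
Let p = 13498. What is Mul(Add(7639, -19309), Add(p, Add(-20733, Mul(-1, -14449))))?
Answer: -84187380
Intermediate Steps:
Mul(Add(7639, -19309), Add(p, Add(-20733, Mul(-1, -14449)))) = Mul(Add(7639, -19309), Add(13498, Add(-20733, Mul(-1, -14449)))) = Mul(-11670, Add(13498, Add(-20733, 14449))) = Mul(-11670, Add(13498, -6284)) = Mul(-11670, 7214) = -84187380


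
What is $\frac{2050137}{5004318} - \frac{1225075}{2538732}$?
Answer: $- \frac{154319411261}{2117437040796} \approx -0.07288$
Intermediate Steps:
$\frac{2050137}{5004318} - \frac{1225075}{2538732} = 2050137 \cdot \frac{1}{5004318} - \frac{1225075}{2538732} = \frac{683379}{1668106} - \frac{1225075}{2538732} = - \frac{154319411261}{2117437040796}$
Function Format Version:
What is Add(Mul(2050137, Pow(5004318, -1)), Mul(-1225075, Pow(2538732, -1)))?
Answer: Rational(-154319411261, 2117437040796) ≈ -0.072880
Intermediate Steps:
Add(Mul(2050137, Pow(5004318, -1)), Mul(-1225075, Pow(2538732, -1))) = Add(Mul(2050137, Rational(1, 5004318)), Mul(-1225075, Rational(1, 2538732))) = Add(Rational(683379, 1668106), Rational(-1225075, 2538732)) = Rational(-154319411261, 2117437040796)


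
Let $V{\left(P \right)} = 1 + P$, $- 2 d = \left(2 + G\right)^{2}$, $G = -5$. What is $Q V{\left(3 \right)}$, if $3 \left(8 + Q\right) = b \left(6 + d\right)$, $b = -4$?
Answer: $-40$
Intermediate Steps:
$d = - \frac{9}{2}$ ($d = - \frac{\left(2 - 5\right)^{2}}{2} = - \frac{\left(-3\right)^{2}}{2} = \left(- \frac{1}{2}\right) 9 = - \frac{9}{2} \approx -4.5$)
$Q = -10$ ($Q = -8 + \frac{\left(-4\right) \left(6 - \frac{9}{2}\right)}{3} = -8 + \frac{\left(-4\right) \frac{3}{2}}{3} = -8 + \frac{1}{3} \left(-6\right) = -8 - 2 = -10$)
$Q V{\left(3 \right)} = - 10 \left(1 + 3\right) = \left(-10\right) 4 = -40$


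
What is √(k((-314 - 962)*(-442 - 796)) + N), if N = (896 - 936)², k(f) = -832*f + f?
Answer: 2*I*√328179782 ≈ 36231.0*I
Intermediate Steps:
k(f) = -831*f
N = 1600 (N = (-40)² = 1600)
√(k((-314 - 962)*(-442 - 796)) + N) = √(-831*(-314 - 962)*(-442 - 796) + 1600) = √(-(-1060356)*(-1238) + 1600) = √(-831*1579688 + 1600) = √(-1312720728 + 1600) = √(-1312719128) = 2*I*√328179782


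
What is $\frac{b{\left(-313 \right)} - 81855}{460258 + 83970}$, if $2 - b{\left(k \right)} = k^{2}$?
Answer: $- \frac{89911}{272114} \approx -0.33042$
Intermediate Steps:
$b{\left(k \right)} = 2 - k^{2}$
$\frac{b{\left(-313 \right)} - 81855}{460258 + 83970} = \frac{\left(2 - \left(-313\right)^{2}\right) - 81855}{460258 + 83970} = \frac{\left(2 - 97969\right) - 81855}{544228} = \left(\left(2 - 97969\right) - 81855\right) \frac{1}{544228} = \left(-97967 - 81855\right) \frac{1}{544228} = \left(-179822\right) \frac{1}{544228} = - \frac{89911}{272114}$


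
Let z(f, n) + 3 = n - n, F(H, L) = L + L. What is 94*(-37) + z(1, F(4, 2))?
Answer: -3481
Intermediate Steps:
F(H, L) = 2*L
z(f, n) = -3 (z(f, n) = -3 + (n - n) = -3 + 0 = -3)
94*(-37) + z(1, F(4, 2)) = 94*(-37) - 3 = -3478 - 3 = -3481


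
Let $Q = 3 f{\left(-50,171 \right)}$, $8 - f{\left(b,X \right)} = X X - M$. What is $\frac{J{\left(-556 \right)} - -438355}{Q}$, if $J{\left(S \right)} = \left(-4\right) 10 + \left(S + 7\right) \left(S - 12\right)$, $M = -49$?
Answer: $- \frac{250049}{29282} \approx -8.5393$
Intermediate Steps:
$J{\left(S \right)} = -40 + \left(-12 + S\right) \left(7 + S\right)$ ($J{\left(S \right)} = -40 + \left(7 + S\right) \left(-12 + S\right) = -40 + \left(-12 + S\right) \left(7 + S\right)$)
$f{\left(b,X \right)} = -41 - X^{2}$ ($f{\left(b,X \right)} = 8 - \left(X X - -49\right) = 8 - \left(X^{2} + 49\right) = 8 - \left(49 + X^{2}\right) = -41 - X^{2}$)
$Q = -87846$ ($Q = 3 \left(-41 - 171^{2}\right) = 3 \left(-41 - 29241\right) = 3 \left(-29282\right) = -87846$)
$\frac{J{\left(-556 \right)} - -438355}{Q} = \frac{\left(-124 + \left(-556\right)^{2} - -2780\right) - -438355}{-87846} = \left(\left(-124 + 309136 + 2780\right) + 438355\right) \left(- \frac{1}{87846}\right) = \left(311792 + 438355\right) \left(- \frac{1}{87846}\right) = 750147 \left(- \frac{1}{87846}\right) = - \frac{250049}{29282}$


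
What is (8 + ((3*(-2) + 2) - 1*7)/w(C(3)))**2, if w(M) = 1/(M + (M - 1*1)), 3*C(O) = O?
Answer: 9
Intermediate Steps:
C(O) = O/3
w(M) = 1/(-1 + 2*M) (w(M) = 1/(M + (M - 1)) = 1/(M + (-1 + M)) = 1/(-1 + 2*M))
(8 + ((3*(-2) + 2) - 1*7)/w(C(3)))**2 = (8 + ((3*(-2) + 2) - 1*7)/(1/(-1 + 2*((1/3)*3))))**2 = (8 + ((-6 + 2) - 7)/(1/(-1 + 2*1)))**2 = (8 + (-4 - 7)/(1/(-1 + 2)))**2 = (8 - 11/(1/1))**2 = (8 - 11/1)**2 = (8 - 11*1)**2 = (8 - 11)**2 = (-3)**2 = 9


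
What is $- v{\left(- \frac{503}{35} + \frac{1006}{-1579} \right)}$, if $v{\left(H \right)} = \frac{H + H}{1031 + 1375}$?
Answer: $\frac{829447}{66483795} \approx 0.012476$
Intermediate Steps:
$v{\left(H \right)} = \frac{H}{1203}$ ($v{\left(H \right)} = \frac{2 H}{2406} = 2 H \frac{1}{2406} = \frac{H}{1203}$)
$- v{\left(- \frac{503}{35} + \frac{1006}{-1579} \right)} = - \frac{- \frac{503}{35} + \frac{1006}{-1579}}{1203} = - \frac{\left(-503\right) \frac{1}{35} + 1006 \left(- \frac{1}{1579}\right)}{1203} = - \frac{- \frac{503}{35} - \frac{1006}{1579}}{1203} = - \frac{-829447}{1203 \cdot 55265} = \left(-1\right) \left(- \frac{829447}{66483795}\right) = \frac{829447}{66483795}$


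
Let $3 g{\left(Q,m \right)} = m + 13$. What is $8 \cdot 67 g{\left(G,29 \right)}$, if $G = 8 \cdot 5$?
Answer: $7504$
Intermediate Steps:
$G = 40$
$g{\left(Q,m \right)} = \frac{13}{3} + \frac{m}{3}$ ($g{\left(Q,m \right)} = \frac{m + 13}{3} = \frac{13 + m}{3} = \frac{13}{3} + \frac{m}{3}$)
$8 \cdot 67 g{\left(G,29 \right)} = 8 \cdot 67 \left(\frac{13}{3} + \frac{1}{3} \cdot 29\right) = 536 \left(\frac{13}{3} + \frac{29}{3}\right) = 536 \cdot 14 = 7504$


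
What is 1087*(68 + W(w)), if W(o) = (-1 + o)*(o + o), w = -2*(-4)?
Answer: 195660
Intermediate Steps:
w = 8
W(o) = 2*o*(-1 + o) (W(o) = (-1 + o)*(2*o) = 2*o*(-1 + o))
1087*(68 + W(w)) = 1087*(68 + 2*8*(-1 + 8)) = 1087*(68 + 2*8*7) = 1087*(68 + 112) = 1087*180 = 195660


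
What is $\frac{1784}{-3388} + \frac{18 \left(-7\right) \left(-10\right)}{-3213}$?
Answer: $- \frac{39686}{43197} \approx -0.91872$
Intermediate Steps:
$\frac{1784}{-3388} + \frac{18 \left(-7\right) \left(-10\right)}{-3213} = 1784 \left(- \frac{1}{3388}\right) + \left(-126\right) \left(-10\right) \left(- \frac{1}{3213}\right) = - \frac{446}{847} + 1260 \left(- \frac{1}{3213}\right) = - \frac{446}{847} - \frac{20}{51} = - \frac{39686}{43197}$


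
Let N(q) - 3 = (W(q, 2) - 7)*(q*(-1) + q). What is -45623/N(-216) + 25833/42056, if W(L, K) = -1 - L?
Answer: -1918643389/126168 ≈ -15207.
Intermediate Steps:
N(q) = 3 (N(q) = 3 + ((-1 - q) - 7)*(q*(-1) + q) = 3 + (-8 - q)*(-q + q) = 3 + (-8 - q)*0 = 3 + 0 = 3)
-45623/N(-216) + 25833/42056 = -45623/3 + 25833/42056 = -1918643389/126168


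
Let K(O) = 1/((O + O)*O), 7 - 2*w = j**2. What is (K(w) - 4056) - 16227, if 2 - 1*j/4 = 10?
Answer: -20978483785/1034289 ≈ -20283.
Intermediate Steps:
j = -32 (j = 8 - 4*10 = 8 - 40 = -32)
w = -1017/2 (w = 7/2 - 1/2*(-32)**2 = 7/2 - 1/2*1024 = 7/2 - 512 = -1017/2 ≈ -508.50)
K(O) = 1/(2*O**2) (K(O) = 1/(((2*O))*O) = (1/(2*O))/O = 1/(2*O**2))
(K(w) - 4056) - 16227 = (1/(2*(-1017/2)**2) - 4056) - 16227 = ((1/2)*(4/1034289) - 4056) - 16227 = (2/1034289 - 4056) - 16227 = -4195076182/1034289 - 16227 = -20978483785/1034289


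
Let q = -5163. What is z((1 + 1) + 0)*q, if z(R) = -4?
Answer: 20652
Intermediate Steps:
z((1 + 1) + 0)*q = -4*(-5163) = 20652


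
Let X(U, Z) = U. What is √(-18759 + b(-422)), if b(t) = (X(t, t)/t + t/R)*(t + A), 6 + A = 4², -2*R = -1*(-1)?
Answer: 13*I*√2171 ≈ 605.72*I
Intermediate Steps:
R = -½ (R = -(-1)*(-1)/2 = -½*1 = -½ ≈ -0.50000)
A = 10 (A = -6 + 4² = -6 + 16 = 10)
b(t) = (1 - 2*t)*(10 + t) (b(t) = (t/t + t/(-½))*(t + 10) = (1 + t*(-2))*(10 + t) = (1 - 2*t)*(10 + t))
√(-18759 + b(-422)) = √(-18759 + (10 - 19*(-422) - 2*(-422)²)) = √(-18759 + (10 + 8018 - 2*178084)) = √(-18759 + (10 + 8018 - 356168)) = √(-18759 - 348140) = √(-366899) = 13*I*√2171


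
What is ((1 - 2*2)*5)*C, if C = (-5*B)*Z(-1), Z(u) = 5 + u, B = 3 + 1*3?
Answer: 1800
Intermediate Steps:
B = 6 (B = 3 + 3 = 6)
C = -120 (C = (-5*6)*(5 - 1) = -30*4 = -120)
((1 - 2*2)*5)*C = ((1 - 2*2)*5)*(-120) = ((1 - 4)*5)*(-120) = -3*5*(-120) = -15*(-120) = 1800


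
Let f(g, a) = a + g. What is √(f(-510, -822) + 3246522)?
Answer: √3245190 ≈ 1801.4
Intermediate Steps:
√(f(-510, -822) + 3246522) = √((-822 - 510) + 3246522) = √(-1332 + 3246522) = √3245190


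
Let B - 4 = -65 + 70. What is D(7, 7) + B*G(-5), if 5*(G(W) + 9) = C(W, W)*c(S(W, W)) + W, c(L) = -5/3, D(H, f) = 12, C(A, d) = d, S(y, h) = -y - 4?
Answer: -63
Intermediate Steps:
S(y, h) = -4 - y
B = 9 (B = 4 + (-65 + 70) = 4 + 5 = 9)
c(L) = -5/3 (c(L) = -5*⅓ = -5/3)
G(W) = -9 - 2*W/15 (G(W) = -9 + (W*(-5/3) + W)/5 = -9 + (-5*W/3 + W)/5 = -9 + (-2*W/3)/5 = -9 - 2*W/15)
D(7, 7) + B*G(-5) = 12 + 9*(-9 - 2/15*(-5)) = 12 + 9*(-9 + ⅔) = 12 + 9*(-25/3) = 12 - 75 = -63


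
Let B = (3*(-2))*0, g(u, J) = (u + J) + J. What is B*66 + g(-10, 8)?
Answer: 6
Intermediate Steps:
g(u, J) = u + 2*J (g(u, J) = (J + u) + J = u + 2*J)
B = 0 (B = -6*0 = 0)
B*66 + g(-10, 8) = 0*66 + (-10 + 2*8) = 0 + (-10 + 16) = 0 + 6 = 6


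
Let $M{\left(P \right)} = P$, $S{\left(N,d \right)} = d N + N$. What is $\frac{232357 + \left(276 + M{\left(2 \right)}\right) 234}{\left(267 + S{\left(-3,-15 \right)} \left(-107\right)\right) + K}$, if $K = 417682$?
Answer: $\frac{42487}{59065} \approx 0.71933$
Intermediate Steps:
$S{\left(N,d \right)} = N + N d$ ($S{\left(N,d \right)} = N d + N = N + N d$)
$\frac{232357 + \left(276 + M{\left(2 \right)}\right) 234}{\left(267 + S{\left(-3,-15 \right)} \left(-107\right)\right) + K} = \frac{232357 + \left(276 + 2\right) 234}{\left(267 + - 3 \left(1 - 15\right) \left(-107\right)\right) + 417682} = \frac{232357 + 278 \cdot 234}{\left(267 + \left(-3\right) \left(-14\right) \left(-107\right)\right) + 417682} = \frac{232357 + 65052}{\left(267 + 42 \left(-107\right)\right) + 417682} = \frac{297409}{\left(267 - 4494\right) + 417682} = \frac{297409}{-4227 + 417682} = \frac{297409}{413455} = 297409 \cdot \frac{1}{413455} = \frac{42487}{59065}$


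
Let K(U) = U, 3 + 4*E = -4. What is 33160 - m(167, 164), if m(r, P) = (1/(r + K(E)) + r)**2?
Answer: 2302127479/436921 ≈ 5269.0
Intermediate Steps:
E = -7/4 (E = -3/4 + (1/4)*(-4) = -3/4 - 1 = -7/4 ≈ -1.7500)
m(r, P) = (r + 1/(-7/4 + r))**2 (m(r, P) = (1/(r - 7/4) + r)**2 = (1/(-7/4 + r) + r)**2 = (r + 1/(-7/4 + r))**2)
33160 - m(167, 164) = 33160 - (4 - 7*167 + 4*167**2)**2/(-7 + 4*167)**2 = 33160 - (4 - 1169 + 4*27889)**2/(-7 + 668)**2 = 33160 - (4 - 1169 + 111556)**2/661**2 = 33160 - 110391**2/436921 = 33160 - 12186172881/436921 = 2302127479/436921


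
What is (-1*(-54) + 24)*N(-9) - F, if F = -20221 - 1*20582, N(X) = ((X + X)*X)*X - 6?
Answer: -73389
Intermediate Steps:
N(X) = -6 + 2*X³ (N(X) = ((2*X)*X)*X - 6 = (2*X²)*X - 6 = 2*X³ - 6 = -6 + 2*X³)
F = -40803 (F = -20221 - 20582 = -40803)
(-1*(-54) + 24)*N(-9) - F = (-1*(-54) + 24)*(-6 + 2*(-9)³) - 1*(-40803) = (54 + 24)*(-6 + 2*(-729)) + 40803 = 78*(-6 - 1458) + 40803 = 78*(-1464) + 40803 = -114192 + 40803 = -73389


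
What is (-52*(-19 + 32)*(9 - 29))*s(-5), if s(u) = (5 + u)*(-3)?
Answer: 0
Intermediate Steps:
s(u) = -15 - 3*u
(-52*(-19 + 32)*(9 - 29))*s(-5) = (-52*(-19 + 32)*(9 - 29))*(-15 - 3*(-5)) = (-676*(-20))*(-15 + 15) = -52*(-260)*0 = 13520*0 = 0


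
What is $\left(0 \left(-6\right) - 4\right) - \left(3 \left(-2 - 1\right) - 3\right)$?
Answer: $8$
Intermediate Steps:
$\left(0 \left(-6\right) - 4\right) - \left(3 \left(-2 - 1\right) - 3\right) = \left(0 - 4\right) - \left(3 \left(-3\right) - 3\right) = -4 - \left(-9 - 3\right) = -4 - -12 = -4 + 12 = 8$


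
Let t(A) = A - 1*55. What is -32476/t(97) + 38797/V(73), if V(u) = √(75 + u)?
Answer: -16238/21 + 38797*√37/74 ≈ 2415.9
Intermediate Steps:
t(A) = -55 + A (t(A) = A - 55 = -55 + A)
-32476/t(97) + 38797/V(73) = -32476/(-55 + 97) + 38797/(√(75 + 73)) = -32476/42 + 38797/(√148) = -32476*1/42 + 38797/((2*√37)) = -16238/21 + 38797*(√37/74) = -16238/21 + 38797*√37/74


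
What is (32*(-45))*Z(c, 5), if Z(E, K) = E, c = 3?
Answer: -4320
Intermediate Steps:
(32*(-45))*Z(c, 5) = (32*(-45))*3 = -1440*3 = -4320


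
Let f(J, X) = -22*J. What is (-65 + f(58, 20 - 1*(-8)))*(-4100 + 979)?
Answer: 4185261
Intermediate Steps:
(-65 + f(58, 20 - 1*(-8)))*(-4100 + 979) = (-65 - 22*58)*(-4100 + 979) = (-65 - 1276)*(-3121) = -1341*(-3121) = 4185261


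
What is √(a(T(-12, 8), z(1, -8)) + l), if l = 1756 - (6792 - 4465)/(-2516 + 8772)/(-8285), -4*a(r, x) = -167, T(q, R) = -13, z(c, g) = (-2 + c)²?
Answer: √301847672363553145/12957740 ≈ 42.400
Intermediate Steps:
a(r, x) = 167/4 (a(r, x) = -¼*(-167) = 167/4)
l = 91015168087/51830960 (l = 1756 - 2327/6256*(-1)/8285 = 1756 - 2327*(1/6256)*(-1)/8285 = 1756 - 2327*(-1)/(6256*8285) = 1756 - 1*(-2327/51830960) = 1756 + 2327/51830960 = 91015168087/51830960 ≈ 1756.0)
√(a(T(-12, 8), z(1, -8)) + l) = √(167/4 + 91015168087/51830960) = √(93179110667/51830960) = √301847672363553145/12957740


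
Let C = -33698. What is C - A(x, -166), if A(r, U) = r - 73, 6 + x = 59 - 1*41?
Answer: -33637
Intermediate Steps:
x = 12 (x = -6 + (59 - 1*41) = -6 + (59 - 41) = -6 + 18 = 12)
A(r, U) = -73 + r
C - A(x, -166) = -33698 - (-73 + 12) = -33698 - 1*(-61) = -33698 + 61 = -33637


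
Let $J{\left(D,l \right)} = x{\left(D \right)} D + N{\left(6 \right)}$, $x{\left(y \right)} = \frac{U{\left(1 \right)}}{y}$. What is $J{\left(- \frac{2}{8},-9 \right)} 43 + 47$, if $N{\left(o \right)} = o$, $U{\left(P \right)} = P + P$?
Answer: $391$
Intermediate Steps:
$U{\left(P \right)} = 2 P$
$x{\left(y \right)} = \frac{2}{y}$ ($x{\left(y \right)} = \frac{2 \cdot 1}{y} = \frac{2}{y}$)
$J{\left(D,l \right)} = 8$ ($J{\left(D,l \right)} = \frac{2}{D} D + 6 = 2 + 6 = 8$)
$J{\left(- \frac{2}{8},-9 \right)} 43 + 47 = 8 \cdot 43 + 47 = 344 + 47 = 391$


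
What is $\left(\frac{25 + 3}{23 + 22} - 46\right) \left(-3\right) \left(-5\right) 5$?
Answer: $- \frac{10210}{3} \approx -3403.3$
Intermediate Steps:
$\left(\frac{25 + 3}{23 + 22} - 46\right) \left(-3\right) \left(-5\right) 5 = \left(\frac{28}{45} - 46\right) 15 \cdot 5 = \left(28 \cdot \frac{1}{45} - 46\right) 75 = \left(\frac{28}{45} - 46\right) 75 = \left(- \frac{2042}{45}\right) 75 = - \frac{10210}{3}$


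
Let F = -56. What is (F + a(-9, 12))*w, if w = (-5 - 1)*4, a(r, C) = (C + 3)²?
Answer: -4056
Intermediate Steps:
a(r, C) = (3 + C)²
w = -24 (w = -6*4 = -24)
(F + a(-9, 12))*w = (-56 + (3 + 12)²)*(-24) = (-56 + 15²)*(-24) = (-56 + 225)*(-24) = 169*(-24) = -4056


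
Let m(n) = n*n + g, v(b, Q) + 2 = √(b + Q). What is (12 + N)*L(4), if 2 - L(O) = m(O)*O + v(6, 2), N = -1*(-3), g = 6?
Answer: -1260 - 30*√2 ≈ -1302.4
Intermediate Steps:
v(b, Q) = -2 + √(Q + b) (v(b, Q) = -2 + √(b + Q) = -2 + √(Q + b))
m(n) = 6 + n² (m(n) = n*n + 6 = n² + 6 = 6 + n²)
N = 3
L(O) = 4 - 2*√2 - O*(6 + O²) (L(O) = 2 - ((6 + O²)*O + (-2 + √(2 + 6))) = 2 - (O*(6 + O²) + (-2 + √8)) = 2 - (O*(6 + O²) + (-2 + 2*√2)) = 2 - (-2 + 2*√2 + O*(6 + O²)) = 2 + (2 - 2*√2 - O*(6 + O²)) = 4 - 2*√2 - O*(6 + O²))
(12 + N)*L(4) = (12 + 3)*(4 - 2*√2 - 1*4*(6 + 4²)) = 15*(4 - 2*√2 - 1*4*(6 + 16)) = 15*(4 - 2*√2 - 1*4*22) = 15*(4 - 2*√2 - 88) = 15*(-84 - 2*√2) = -1260 - 30*√2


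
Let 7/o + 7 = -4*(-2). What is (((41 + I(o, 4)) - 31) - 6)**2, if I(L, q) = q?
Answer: 64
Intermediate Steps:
o = 7 (o = 7/(-7 - 4*(-2)) = 7/(-7 + 8) = 7/1 = 7*1 = 7)
(((41 + I(o, 4)) - 31) - 6)**2 = (((41 + 4) - 31) - 6)**2 = ((45 - 31) - 6)**2 = (14 - 6)**2 = 8**2 = 64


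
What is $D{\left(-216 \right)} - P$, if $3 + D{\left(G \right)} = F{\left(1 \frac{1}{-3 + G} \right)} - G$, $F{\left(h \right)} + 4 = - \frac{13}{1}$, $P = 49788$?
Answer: $-49592$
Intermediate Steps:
$F{\left(h \right)} = -17$ ($F{\left(h \right)} = -4 - \frac{13}{1} = -4 - 13 = -17$)
$D{\left(G \right)} = -20 - G$ ($D{\left(G \right)} = -3 - \left(17 + G\right) = -20 - G$)
$D{\left(-216 \right)} - P = \left(-20 - -216\right) - 49788 = \left(-20 + 216\right) - 49788 = 196 - 49788 = -49592$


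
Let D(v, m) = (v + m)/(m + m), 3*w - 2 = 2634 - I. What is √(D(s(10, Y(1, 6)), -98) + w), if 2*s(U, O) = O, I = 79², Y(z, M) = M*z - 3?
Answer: I*√8475486/84 ≈ 34.658*I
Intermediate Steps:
Y(z, M) = -3 + M*z
I = 6241
s(U, O) = O/2
w = -3605/3 (w = ⅔ + (2634 - 1*6241)/3 = ⅔ + (2634 - 6241)/3 = ⅔ + (⅓)*(-3607) = ⅔ - 3607/3 = -3605/3 ≈ -1201.7)
D(v, m) = (m + v)/(2*m) (D(v, m) = (m + v)/((2*m)) = (m + v)*(1/(2*m)) = (m + v)/(2*m))
√(D(s(10, Y(1, 6)), -98) + w) = √((½)*(-98 + (-3 + 6*1)/2)/(-98) - 3605/3) = √((½)*(-1/98)*(-98 + (-3 + 6)/2) - 3605/3) = √((½)*(-1/98)*(-98 + (½)*3) - 3605/3) = √((½)*(-1/98)*(-98 + 3/2) - 3605/3) = √((½)*(-1/98)*(-193/2) - 3605/3) = √(193/392 - 3605/3) = √(-1412581/1176) = I*√8475486/84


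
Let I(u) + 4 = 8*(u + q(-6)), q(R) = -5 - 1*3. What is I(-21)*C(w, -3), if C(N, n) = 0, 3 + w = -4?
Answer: 0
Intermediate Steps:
w = -7 (w = -3 - 4 = -7)
q(R) = -8 (q(R) = -5 - 3 = -8)
I(u) = -68 + 8*u (I(u) = -4 + 8*(u - 8) = -4 + 8*(-8 + u) = -4 + (-64 + 8*u) = -68 + 8*u)
I(-21)*C(w, -3) = (-68 + 8*(-21))*0 = (-68 - 168)*0 = -236*0 = 0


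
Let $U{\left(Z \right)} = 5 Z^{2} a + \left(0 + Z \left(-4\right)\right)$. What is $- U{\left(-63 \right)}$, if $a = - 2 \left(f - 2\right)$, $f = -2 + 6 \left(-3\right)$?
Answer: $-873432$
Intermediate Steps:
$f = -20$ ($f = -2 - 18 = -20$)
$a = 44$ ($a = - 2 \left(-20 - 2\right) = \left(-2\right) \left(-22\right) = 44$)
$U{\left(Z \right)} = - 4 Z + 220 Z^{2}$ ($U{\left(Z \right)} = 5 Z^{2} \cdot 44 + \left(0 + Z \left(-4\right)\right) = 220 Z^{2} + \left(0 - 4 Z\right) = 220 Z^{2} - 4 Z = - 4 Z + 220 Z^{2}$)
$- U{\left(-63 \right)} = - 4 \left(-63\right) \left(-1 + 55 \left(-63\right)\right) = - 4 \left(-63\right) \left(-1 - 3465\right) = - 4 \left(-63\right) \left(-3466\right) = \left(-1\right) 873432 = -873432$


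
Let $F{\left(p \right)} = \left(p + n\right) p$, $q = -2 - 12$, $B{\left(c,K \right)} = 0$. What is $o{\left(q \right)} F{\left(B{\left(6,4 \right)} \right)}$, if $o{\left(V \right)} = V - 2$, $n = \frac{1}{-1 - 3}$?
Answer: $0$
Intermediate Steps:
$n = - \frac{1}{4}$ ($n = \frac{1}{-4} = - \frac{1}{4} \approx -0.25$)
$q = -14$ ($q = -2 - 12 = -14$)
$o{\left(V \right)} = -2 + V$
$F{\left(p \right)} = p \left(- \frac{1}{4} + p\right)$ ($F{\left(p \right)} = \left(p - \frac{1}{4}\right) p = \left(- \frac{1}{4} + p\right) p = p \left(- \frac{1}{4} + p\right)$)
$o{\left(q \right)} F{\left(B{\left(6,4 \right)} \right)} = \left(-2 - 14\right) 0 \left(- \frac{1}{4} + 0\right) = - 16 \cdot 0 \left(- \frac{1}{4}\right) = \left(-16\right) 0 = 0$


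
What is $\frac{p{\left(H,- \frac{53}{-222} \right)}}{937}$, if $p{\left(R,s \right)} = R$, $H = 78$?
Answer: $\frac{78}{937} \approx 0.083244$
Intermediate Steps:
$\frac{p{\left(H,- \frac{53}{-222} \right)}}{937} = \frac{78}{937}$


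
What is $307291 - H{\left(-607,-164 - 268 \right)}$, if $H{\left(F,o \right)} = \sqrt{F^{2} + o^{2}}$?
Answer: $307291 - \sqrt{555073} \approx 3.0655 \cdot 10^{5}$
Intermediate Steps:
$307291 - H{\left(-607,-164 - 268 \right)} = 307291 - \sqrt{\left(-607\right)^{2} + \left(-164 - 268\right)^{2}} = 307291 - \sqrt{368449 + \left(-432\right)^{2}} = 307291 - \sqrt{368449 + 186624} = 307291 - \sqrt{555073}$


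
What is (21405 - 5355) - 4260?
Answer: 11790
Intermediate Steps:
(21405 - 5355) - 4260 = 16050 - 4260 = 11790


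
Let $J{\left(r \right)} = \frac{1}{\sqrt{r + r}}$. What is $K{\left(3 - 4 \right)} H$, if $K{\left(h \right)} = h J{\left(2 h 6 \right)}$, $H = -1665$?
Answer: $- \frac{555 i \sqrt{6}}{4} \approx - 339.87 i$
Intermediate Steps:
$J{\left(r \right)} = \frac{\sqrt{2}}{2 \sqrt{r}}$ ($J{\left(r \right)} = \frac{1}{\sqrt{2 r}} = \frac{1}{\sqrt{2} \sqrt{r}} = \frac{\sqrt{2}}{2 \sqrt{r}}$)
$K{\left(h \right)} = \frac{\sqrt{6} \sqrt{h}}{12}$ ($K{\left(h \right)} = h \frac{\sqrt{2}}{2 \sqrt{6} \sqrt{2} \sqrt{h}} = h \frac{\sqrt{2}}{2 \cdot 2 \sqrt{3} \sqrt{h}} = h \frac{\sqrt{2} \frac{\sqrt{3}}{6 \sqrt{h}}}{2} = h \frac{\sqrt{6}}{12 \sqrt{h}} = \frac{\sqrt{6} \sqrt{h}}{12}$)
$K{\left(3 - 4 \right)} H = \frac{\sqrt{6} \sqrt{3 - 4}}{12} \left(-1665\right) = \frac{\sqrt{6} \sqrt{-1}}{12} \left(-1665\right) = \frac{\sqrt{6} i}{12} \left(-1665\right) = \frac{i \sqrt{6}}{12} \left(-1665\right) = - \frac{555 i \sqrt{6}}{4}$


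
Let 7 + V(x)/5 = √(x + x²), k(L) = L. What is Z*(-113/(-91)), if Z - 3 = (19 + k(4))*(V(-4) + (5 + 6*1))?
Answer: -62037/91 + 25990*√3/91 ≈ -187.04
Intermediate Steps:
V(x) = -35 + 5*√(x + x²)
Z = -549 + 230*√3 (Z = 3 + (19 + 4)*((-35 + 5*√(-4*(1 - 4))) + (5 + 6*1)) = 3 + 23*((-35 + 5*√(-4*(-3))) + (5 + 6)) = 3 + 23*((-35 + 5*√12) + 11) = 3 + 23*((-35 + 5*(2*√3)) + 11) = 3 + 23*((-35 + 10*√3) + 11) = 3 + 23*(-24 + 10*√3) = 3 + (-552 + 230*√3) = -549 + 230*√3 ≈ -150.63)
Z*(-113/(-91)) = (-549 + 230*√3)*(-113/(-91)) = (-549 + 230*√3)*(-113*(-1/91)) = (-549 + 230*√3)*(113/91) = -62037/91 + 25990*√3/91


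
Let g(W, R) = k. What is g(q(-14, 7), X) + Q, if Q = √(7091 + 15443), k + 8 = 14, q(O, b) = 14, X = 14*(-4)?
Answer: 6 + √22534 ≈ 156.11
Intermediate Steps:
X = -56
k = 6 (k = -8 + 14 = 6)
g(W, R) = 6
Q = √22534 ≈ 150.11
g(q(-14, 7), X) + Q = 6 + √22534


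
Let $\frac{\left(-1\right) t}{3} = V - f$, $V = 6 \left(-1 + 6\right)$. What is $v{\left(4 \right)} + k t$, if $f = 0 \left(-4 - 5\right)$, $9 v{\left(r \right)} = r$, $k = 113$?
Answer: $- \frac{91526}{9} \approx -10170.0$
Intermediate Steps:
$v{\left(r \right)} = \frac{r}{9}$
$f = 0$ ($f = 0 \left(-9\right) = 0$)
$V = 30$ ($V = 6 \cdot 5 = 30$)
$t = -90$ ($t = - 3 \left(30 - 0\right) = - 3 \left(30 + 0\right) = \left(-3\right) 30 = -90$)
$v{\left(4 \right)} + k t = \frac{1}{9} \cdot 4 + 113 \left(-90\right) = \frac{4}{9} - 10170 = - \frac{91526}{9}$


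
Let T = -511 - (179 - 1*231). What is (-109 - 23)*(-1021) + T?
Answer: 134313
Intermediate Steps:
T = -459 (T = -511 - (179 - 231) = -511 - 1*(-52) = -511 + 52 = -459)
(-109 - 23)*(-1021) + T = (-109 - 23)*(-1021) - 459 = -132*(-1021) - 459 = 134772 - 459 = 134313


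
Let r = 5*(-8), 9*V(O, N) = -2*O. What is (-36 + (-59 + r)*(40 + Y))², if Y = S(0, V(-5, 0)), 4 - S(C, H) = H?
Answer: 18335524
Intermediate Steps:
V(O, N) = -2*O/9 (V(O, N) = (-2*O)/9 = -2*O/9)
S(C, H) = 4 - H
Y = 26/9 (Y = 4 - (-2)*(-5)/9 = 4 - 1*10/9 = 4 - 10/9 = 26/9 ≈ 2.8889)
r = -40
(-36 + (-59 + r)*(40 + Y))² = (-36 + (-59 - 40)*(40 + 26/9))² = (-36 - 99*386/9)² = (-36 - 4246)² = (-4282)² = 18335524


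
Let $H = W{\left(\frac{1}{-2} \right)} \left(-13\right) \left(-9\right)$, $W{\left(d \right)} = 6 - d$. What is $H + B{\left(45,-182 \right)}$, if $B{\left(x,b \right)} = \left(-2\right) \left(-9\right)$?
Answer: $\frac{1557}{2} \approx 778.5$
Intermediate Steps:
$B{\left(x,b \right)} = 18$
$H = \frac{1521}{2}$ ($H = \left(6 - \frac{1}{-2}\right) \left(-13\right) \left(-9\right) = \left(6 - - \frac{1}{2}\right) \left(-13\right) \left(-9\right) = \left(6 + \frac{1}{2}\right) \left(-13\right) \left(-9\right) = \frac{13}{2} \left(-13\right) \left(-9\right) = \left(- \frac{169}{2}\right) \left(-9\right) = \frac{1521}{2} \approx 760.5$)
$H + B{\left(45,-182 \right)} = \frac{1521}{2} + 18 = \frac{1557}{2}$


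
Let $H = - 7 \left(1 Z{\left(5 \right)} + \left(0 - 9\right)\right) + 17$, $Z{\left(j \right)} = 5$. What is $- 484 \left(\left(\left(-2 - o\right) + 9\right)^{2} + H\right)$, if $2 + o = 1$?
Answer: $-52756$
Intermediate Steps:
$o = -1$ ($o = -2 + 1 = -1$)
$H = 45$ ($H = - 7 \left(1 \cdot 5 + \left(0 - 9\right)\right) + 17 = - 7 \left(5 + \left(0 - 9\right)\right) + 17 = - 7 \left(5 - 9\right) + 17 = \left(-7\right) \left(-4\right) + 17 = 28 + 17 = 45$)
$- 484 \left(\left(\left(-2 - o\right) + 9\right)^{2} + H\right) = - 484 \left(\left(\left(-2 - -1\right) + 9\right)^{2} + 45\right) = - 484 \left(\left(\left(-2 + 1\right) + 9\right)^{2} + 45\right) = - 484 \left(\left(-1 + 9\right)^{2} + 45\right) = - 484 \left(8^{2} + 45\right) = - 484 \left(64 + 45\right) = \left(-484\right) 109 = -52756$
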